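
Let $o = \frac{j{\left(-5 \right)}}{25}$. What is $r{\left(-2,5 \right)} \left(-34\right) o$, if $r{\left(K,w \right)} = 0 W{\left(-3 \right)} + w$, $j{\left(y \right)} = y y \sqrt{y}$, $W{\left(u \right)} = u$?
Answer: $- 170 i \sqrt{5} \approx - 380.13 i$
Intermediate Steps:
$j{\left(y \right)} = y^{\frac{5}{2}}$ ($j{\left(y \right)} = y^{2} \sqrt{y} = y^{\frac{5}{2}}$)
$r{\left(K,w \right)} = w$ ($r{\left(K,w \right)} = 0 \left(-3\right) + w = 0 + w = w$)
$o = i \sqrt{5}$ ($o = \frac{\left(-5\right)^{\frac{5}{2}}}{25} = 25 i \sqrt{5} \cdot \frac{1}{25} = i \sqrt{5} \approx 2.2361 i$)
$r{\left(-2,5 \right)} \left(-34\right) o = 5 \left(-34\right) i \sqrt{5} = - 170 i \sqrt{5}$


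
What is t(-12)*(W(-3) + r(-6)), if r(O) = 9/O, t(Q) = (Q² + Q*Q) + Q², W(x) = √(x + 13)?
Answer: -648 + 432*√10 ≈ 718.10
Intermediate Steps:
W(x) = √(13 + x)
t(Q) = 3*Q² (t(Q) = (Q² + Q²) + Q² = 2*Q² + Q² = 3*Q²)
t(-12)*(W(-3) + r(-6)) = (3*(-12)²)*(√(13 - 3) + 9/(-6)) = (3*144)*(√10 + 9*(-⅙)) = 432*(√10 - 3/2) = 432*(-3/2 + √10) = -648 + 432*√10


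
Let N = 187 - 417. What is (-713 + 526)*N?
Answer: 43010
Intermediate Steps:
N = -230
(-713 + 526)*N = (-713 + 526)*(-230) = -187*(-230) = 43010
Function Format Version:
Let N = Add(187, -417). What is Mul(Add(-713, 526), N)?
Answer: 43010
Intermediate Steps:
N = -230
Mul(Add(-713, 526), N) = Mul(Add(-713, 526), -230) = Mul(-187, -230) = 43010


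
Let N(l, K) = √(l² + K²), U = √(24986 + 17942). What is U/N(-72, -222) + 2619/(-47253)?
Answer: -873/15751 + 2*√4059379/4539 ≈ 0.83234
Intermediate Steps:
U = 4*√2683 (U = √42928 = 4*√2683 ≈ 207.19)
N(l, K) = √(K² + l²)
U/N(-72, -222) + 2619/(-47253) = (4*√2683)/(√((-222)² + (-72)²)) + 2619/(-47253) = (4*√2683)/(√(49284 + 5184)) + 2619*(-1/47253) = (4*√2683)/(√54468) - 873/15751 = (4*√2683)/((6*√1513)) - 873/15751 = (4*√2683)*(√1513/9078) - 873/15751 = 2*√4059379/4539 - 873/15751 = -873/15751 + 2*√4059379/4539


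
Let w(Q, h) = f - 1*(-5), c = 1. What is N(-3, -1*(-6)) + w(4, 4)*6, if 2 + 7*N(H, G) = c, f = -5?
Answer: -⅐ ≈ -0.14286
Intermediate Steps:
N(H, G) = -⅐ (N(H, G) = -2/7 + (⅐)*1 = -2/7 + ⅐ = -⅐)
w(Q, h) = 0 (w(Q, h) = -5 - 1*(-5) = -5 + 5 = 0)
N(-3, -1*(-6)) + w(4, 4)*6 = -⅐ + 0*6 = -⅐ + 0 = -⅐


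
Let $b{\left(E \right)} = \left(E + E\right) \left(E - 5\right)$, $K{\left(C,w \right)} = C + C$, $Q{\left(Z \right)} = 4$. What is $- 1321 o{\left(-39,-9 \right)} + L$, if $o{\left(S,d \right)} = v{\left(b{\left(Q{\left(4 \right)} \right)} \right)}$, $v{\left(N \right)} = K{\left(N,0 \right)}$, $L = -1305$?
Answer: $19831$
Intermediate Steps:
$K{\left(C,w \right)} = 2 C$
$b{\left(E \right)} = 2 E \left(-5 + E\right)$
$v{\left(N \right)} = 2 N$
$o{\left(S,d \right)} = -16$ ($o{\left(S,d \right)} = 2 \cdot 2 \cdot 4 \left(-5 + 4\right) = 2 \cdot 2 \cdot 4 \left(-1\right) = 2 \left(-8\right) = -16$)
$- 1321 o{\left(-39,-9 \right)} + L = \left(-1321\right) \left(-16\right) - 1305 = 21136 - 1305 = 19831$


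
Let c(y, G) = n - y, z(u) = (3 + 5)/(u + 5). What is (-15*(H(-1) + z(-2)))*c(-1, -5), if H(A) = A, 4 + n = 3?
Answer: 0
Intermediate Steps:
n = -1 (n = -4 + 3 = -1)
z(u) = 8/(5 + u)
c(y, G) = -1 - y
(-15*(H(-1) + z(-2)))*c(-1, -5) = (-15*(-1 + 8/(5 - 2)))*(-1 - 1*(-1)) = (-15*(-1 + 8/3))*(-1 + 1) = -15*(-1 + 8*(⅓))*0 = -15*(-1 + 8/3)*0 = -15*5/3*0 = -5*5*0 = -25*0 = 0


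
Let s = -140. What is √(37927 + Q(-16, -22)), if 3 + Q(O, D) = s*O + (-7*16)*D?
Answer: 2*√10657 ≈ 206.47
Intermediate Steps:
Q(O, D) = -3 - 140*O - 112*D (Q(O, D) = -3 + (-140*O + (-7*16)*D) = -3 + (-140*O - 112*D) = -3 - 140*O - 112*D)
√(37927 + Q(-16, -22)) = √(37927 + (-3 - 140*(-16) - 112*(-22))) = √(37927 + (-3 + 2240 + 2464)) = √(37927 + 4701) = √42628 = 2*√10657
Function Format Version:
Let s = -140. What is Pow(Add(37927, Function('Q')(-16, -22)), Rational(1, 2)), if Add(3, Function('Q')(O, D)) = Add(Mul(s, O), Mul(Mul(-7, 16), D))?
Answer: Mul(2, Pow(10657, Rational(1, 2))) ≈ 206.47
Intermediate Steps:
Function('Q')(O, D) = Add(-3, Mul(-140, O), Mul(-112, D)) (Function('Q')(O, D) = Add(-3, Add(Mul(-140, O), Mul(Mul(-7, 16), D))) = Add(-3, Add(Mul(-140, O), Mul(-112, D))) = Add(-3, Mul(-140, O), Mul(-112, D)))
Pow(Add(37927, Function('Q')(-16, -22)), Rational(1, 2)) = Pow(Add(37927, Add(-3, Mul(-140, -16), Mul(-112, -22))), Rational(1, 2)) = Pow(Add(37927, Add(-3, 2240, 2464)), Rational(1, 2)) = Pow(Add(37927, 4701), Rational(1, 2)) = Pow(42628, Rational(1, 2)) = Mul(2, Pow(10657, Rational(1, 2)))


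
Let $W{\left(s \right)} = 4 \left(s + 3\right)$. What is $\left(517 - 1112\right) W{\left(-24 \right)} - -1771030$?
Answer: $1821010$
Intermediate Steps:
$W{\left(s \right)} = 12 + 4 s$ ($W{\left(s \right)} = 4 \left(3 + s\right) = 12 + 4 s$)
$\left(517 - 1112\right) W{\left(-24 \right)} - -1771030 = \left(517 - 1112\right) \left(12 + 4 \left(-24\right)\right) - -1771030 = - 595 \left(12 - 96\right) + 1771030 = \left(-595\right) \left(-84\right) + 1771030 = 49980 + 1771030 = 1821010$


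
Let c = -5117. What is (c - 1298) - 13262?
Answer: -19677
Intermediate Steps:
(c - 1298) - 13262 = (-5117 - 1298) - 13262 = -6415 - 13262 = -19677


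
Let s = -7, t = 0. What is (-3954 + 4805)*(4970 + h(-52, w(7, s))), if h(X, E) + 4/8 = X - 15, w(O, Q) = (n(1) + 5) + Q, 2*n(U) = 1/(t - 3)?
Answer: 8344055/2 ≈ 4.1720e+6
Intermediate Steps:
n(U) = -1/6 (n(U) = 1/(2*(0 - 3)) = (1/2)/(-3) = (1/2)*(-1/3) = -1/6)
w(O, Q) = 29/6 + Q (w(O, Q) = (-1/6 + 5) + Q = 29/6 + Q)
h(X, E) = -31/2 + X (h(X, E) = -1/2 + (X - 15) = -1/2 + (-15 + X) = -31/2 + X)
(-3954 + 4805)*(4970 + h(-52, w(7, s))) = (-3954 + 4805)*(4970 + (-31/2 - 52)) = 851*(4970 - 135/2) = 851*(9805/2) = 8344055/2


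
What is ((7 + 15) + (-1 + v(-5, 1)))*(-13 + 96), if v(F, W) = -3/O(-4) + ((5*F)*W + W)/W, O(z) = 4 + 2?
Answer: -581/2 ≈ -290.50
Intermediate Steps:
O(z) = 6
v(F, W) = -½ + (W + 5*F*W)/W (v(F, W) = -3/6 + ((5*F)*W + W)/W = -3*⅙ + (5*F*W + W)/W = -½ + (W + 5*F*W)/W)
((7 + 15) + (-1 + v(-5, 1)))*(-13 + 96) = ((7 + 15) + (-1 + (½ + 5*(-5))))*(-13 + 96) = (22 + (-1 + (½ - 25)))*83 = (22 + (-1 - 49/2))*83 = (22 - 51/2)*83 = -7/2*83 = -581/2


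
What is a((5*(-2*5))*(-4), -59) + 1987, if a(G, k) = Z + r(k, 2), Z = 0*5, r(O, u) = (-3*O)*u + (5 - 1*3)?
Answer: 2343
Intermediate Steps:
r(O, u) = 2 - 3*O*u (r(O, u) = -3*O*u + (5 - 3) = -3*O*u + 2 = 2 - 3*O*u)
Z = 0
a(G, k) = 2 - 6*k (a(G, k) = 0 + (2 - 3*k*2) = 0 + (2 - 6*k) = 2 - 6*k)
a((5*(-2*5))*(-4), -59) + 1987 = (2 - 6*(-59)) + 1987 = (2 + 354) + 1987 = 356 + 1987 = 2343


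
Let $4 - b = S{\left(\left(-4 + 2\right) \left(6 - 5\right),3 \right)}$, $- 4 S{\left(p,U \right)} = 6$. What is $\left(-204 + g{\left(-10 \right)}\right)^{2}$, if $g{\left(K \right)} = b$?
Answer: $\frac{157609}{4} \approx 39402.0$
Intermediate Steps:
$S{\left(p,U \right)} = - \frac{3}{2}$ ($S{\left(p,U \right)} = \left(- \frac{1}{4}\right) 6 = - \frac{3}{2}$)
$b = \frac{11}{2}$ ($b = 4 - - \frac{3}{2} = 4 + \frac{3}{2} = \frac{11}{2} \approx 5.5$)
$g{\left(K \right)} = \frac{11}{2}$
$\left(-204 + g{\left(-10 \right)}\right)^{2} = \left(-204 + \frac{11}{2}\right)^{2} = \left(- \frac{397}{2}\right)^{2} = \frac{157609}{4}$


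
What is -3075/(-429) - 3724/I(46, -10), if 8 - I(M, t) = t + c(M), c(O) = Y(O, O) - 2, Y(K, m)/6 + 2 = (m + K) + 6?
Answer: 275608/19877 ≈ 13.866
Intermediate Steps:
Y(K, m) = 24 + 6*K + 6*m (Y(K, m) = -12 + 6*((m + K) + 6) = -12 + 6*((K + m) + 6) = -12 + 6*(6 + K + m) = -12 + (36 + 6*K + 6*m) = 24 + 6*K + 6*m)
c(O) = 22 + 12*O (c(O) = (24 + 6*O + 6*O) - 2 = (24 + 12*O) - 2 = 22 + 12*O)
I(M, t) = -14 - t - 12*M (I(M, t) = 8 - (t + (22 + 12*M)) = 8 - (22 + t + 12*M) = 8 + (-22 - t - 12*M) = -14 - t - 12*M)
-3075/(-429) - 3724/I(46, -10) = -3075/(-429) - 3724/(-14 - 1*(-10) - 12*46) = -3075*(-1/429) - 3724/(-14 + 10 - 552) = 1025/143 - 3724/(-556) = 1025/143 - 3724*(-1/556) = 1025/143 + 931/139 = 275608/19877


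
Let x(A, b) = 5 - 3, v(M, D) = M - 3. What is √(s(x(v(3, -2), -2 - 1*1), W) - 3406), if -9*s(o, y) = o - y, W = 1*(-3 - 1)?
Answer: 2*I*√7665/3 ≈ 58.367*I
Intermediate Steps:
v(M, D) = -3 + M
W = -4 (W = 1*(-4) = -4)
x(A, b) = 2
s(o, y) = -o/9 + y/9 (s(o, y) = -(o - y)/9 = -o/9 + y/9)
√(s(x(v(3, -2), -2 - 1*1), W) - 3406) = √((-⅑*2 + (⅑)*(-4)) - 3406) = √((-2/9 - 4/9) - 3406) = √(-⅔ - 3406) = √(-10220/3) = 2*I*√7665/3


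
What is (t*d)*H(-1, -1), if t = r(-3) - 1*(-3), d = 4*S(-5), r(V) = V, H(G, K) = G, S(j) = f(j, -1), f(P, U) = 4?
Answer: 0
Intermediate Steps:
S(j) = 4
d = 16 (d = 4*4 = 16)
t = 0 (t = -3 - 1*(-3) = -3 + 3 = 0)
(t*d)*H(-1, -1) = (0*16)*(-1) = 0*(-1) = 0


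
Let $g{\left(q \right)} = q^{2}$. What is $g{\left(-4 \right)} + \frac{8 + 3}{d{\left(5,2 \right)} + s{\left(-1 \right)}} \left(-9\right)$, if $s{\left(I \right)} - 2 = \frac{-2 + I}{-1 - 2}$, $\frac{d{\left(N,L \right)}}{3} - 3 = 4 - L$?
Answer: $\frac{21}{2} \approx 10.5$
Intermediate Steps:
$d{\left(N,L \right)} = 21 - 3 L$ ($d{\left(N,L \right)} = 9 + 3 \left(4 - L\right) = 9 - \left(-12 + 3 L\right) = 21 - 3 L$)
$s{\left(I \right)} = \frac{8}{3} - \frac{I}{3}$ ($s{\left(I \right)} = 2 + \frac{-2 + I}{-1 - 2} = 2 + \frac{-2 + I}{-3} = 2 + \left(-2 + I\right) \left(- \frac{1}{3}\right) = 2 - \left(- \frac{2}{3} + \frac{I}{3}\right) = \frac{8}{3} - \frac{I}{3}$)
$g{\left(-4 \right)} + \frac{8 + 3}{d{\left(5,2 \right)} + s{\left(-1 \right)}} \left(-9\right) = \left(-4\right)^{2} + \frac{8 + 3}{\left(21 - 6\right) + \left(\frac{8}{3} - - \frac{1}{3}\right)} \left(-9\right) = 16 + \frac{11}{\left(21 - 6\right) + \left(\frac{8}{3} + \frac{1}{3}\right)} \left(-9\right) = 16 + \frac{11}{15 + 3} \left(-9\right) = 16 + \frac{11}{18} \left(-9\right) = 16 - \frac{11}{2} = \frac{21}{2}$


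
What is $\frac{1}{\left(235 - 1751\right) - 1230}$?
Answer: $- \frac{1}{2746} \approx -0.00036417$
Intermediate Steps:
$\frac{1}{\left(235 - 1751\right) - 1230} = \frac{1}{-1516 - 1230} = \frac{1}{-2746} = - \frac{1}{2746}$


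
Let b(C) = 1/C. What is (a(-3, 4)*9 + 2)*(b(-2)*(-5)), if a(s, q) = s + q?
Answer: 55/2 ≈ 27.500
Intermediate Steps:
a(s, q) = q + s
(a(-3, 4)*9 + 2)*(b(-2)*(-5)) = ((4 - 3)*9 + 2)*(-5/(-2)) = (1*9 + 2)*(-½*(-5)) = (9 + 2)*(5/2) = 11*(5/2) = 55/2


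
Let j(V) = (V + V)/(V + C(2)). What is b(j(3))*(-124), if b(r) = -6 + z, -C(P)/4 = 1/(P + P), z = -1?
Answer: 868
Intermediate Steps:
C(P) = -2/P (C(P) = -4/(P + P) = -4*1/(2*P) = -2/P)
j(V) = 2*V/(-1 + V) (j(V) = (V + V)/(V - 2/2) = (2*V)/(V - 2*½) = (2*V)/(V - 1) = (2*V)/(-1 + V) = 2*V/(-1 + V))
b(r) = -7 (b(r) = -6 - 1 = -7)
b(j(3))*(-124) = -7*(-124) = 868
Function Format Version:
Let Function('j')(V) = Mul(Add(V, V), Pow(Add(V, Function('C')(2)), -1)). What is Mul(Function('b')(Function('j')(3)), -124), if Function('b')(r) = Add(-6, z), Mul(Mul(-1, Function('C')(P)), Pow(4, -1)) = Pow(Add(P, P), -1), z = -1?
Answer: 868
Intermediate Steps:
Function('C')(P) = Mul(-2, Pow(P, -1)) (Function('C')(P) = Mul(-4, Pow(Add(P, P), -1)) = Mul(-4, Pow(Mul(2, P), -1)) = Mul(-4, Mul(Rational(1, 2), Pow(P, -1))) = Mul(-2, Pow(P, -1)))
Function('j')(V) = Mul(2, V, Pow(Add(-1, V), -1)) (Function('j')(V) = Mul(Add(V, V), Pow(Add(V, Mul(-2, Pow(2, -1))), -1)) = Mul(Mul(2, V), Pow(Add(V, Mul(-2, Rational(1, 2))), -1)) = Mul(Mul(2, V), Pow(Add(V, -1), -1)) = Mul(Mul(2, V), Pow(Add(-1, V), -1)) = Mul(2, V, Pow(Add(-1, V), -1)))
Function('b')(r) = -7 (Function('b')(r) = Add(-6, -1) = -7)
Mul(Function('b')(Function('j')(3)), -124) = Mul(-7, -124) = 868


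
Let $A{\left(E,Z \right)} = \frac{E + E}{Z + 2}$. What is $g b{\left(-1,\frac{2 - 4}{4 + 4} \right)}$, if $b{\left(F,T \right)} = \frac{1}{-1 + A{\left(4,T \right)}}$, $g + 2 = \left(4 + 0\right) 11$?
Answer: $\frac{294}{25} \approx 11.76$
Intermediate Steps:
$A{\left(E,Z \right)} = \frac{2 E}{2 + Z}$
$g = 42$ ($g = -2 + \left(4 + 0\right) 11 = -2 + 4 \cdot 11 = -2 + 44 = 42$)
$b{\left(F,T \right)} = \frac{1}{-1 + \frac{8}{2 + T}}$ ($b{\left(F,T \right)} = \frac{1}{-1 + 2 \cdot 4 \frac{1}{2 + T}} = \frac{1}{-1 + \frac{8}{2 + T}}$)
$g b{\left(-1,\frac{2 - 4}{4 + 4} \right)} = 42 \frac{-2 - \frac{2 - 4}{4 + 4}}{-6 + \frac{2 - 4}{4 + 4}} = 42 \frac{-2 - - \frac{2}{8}}{-6 - \frac{2}{8}} = 42 \frac{-2 - \left(-2\right) \frac{1}{8}}{-6 - \frac{1}{4}} = 42 \frac{-2 - - \frac{1}{4}}{-6 - \frac{1}{4}} = 42 \frac{-2 + \frac{1}{4}}{- \frac{25}{4}} = 42 \left(\left(- \frac{4}{25}\right) \left(- \frac{7}{4}\right)\right) = 42 \cdot \frac{7}{25} = \frac{294}{25}$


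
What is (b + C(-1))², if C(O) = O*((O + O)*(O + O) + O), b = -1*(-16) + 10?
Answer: 529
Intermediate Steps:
b = 26 (b = 16 + 10 = 26)
C(O) = O*(O + 4*O²) (C(O) = O*((2*O)*(2*O) + O) = O*(4*O² + O) = O*(O + 4*O²))
(b + C(-1))² = (26 + (-1)²*(1 + 4*(-1)))² = (26 + 1*(1 - 4))² = (26 + 1*(-3))² = (26 - 3)² = 23² = 529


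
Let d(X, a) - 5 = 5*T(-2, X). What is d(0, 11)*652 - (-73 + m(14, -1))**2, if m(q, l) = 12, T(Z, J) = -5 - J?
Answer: -16761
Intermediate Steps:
d(X, a) = -20 - 5*X (d(X, a) = 5 + 5*(-5 - X) = 5 + (-25 - 5*X) = -20 - 5*X)
d(0, 11)*652 - (-73 + m(14, -1))**2 = (-20 - 5*0)*652 - (-73 + 12)**2 = (-20 + 0)*652 - 1*(-61)**2 = -20*652 - 1*3721 = -13040 - 3721 = -16761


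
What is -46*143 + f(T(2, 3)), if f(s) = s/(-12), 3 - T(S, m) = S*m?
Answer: -26311/4 ≈ -6577.8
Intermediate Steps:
T(S, m) = 3 - S*m
f(s) = -s/12 (f(s) = s*(-1/12) = -s/12)
-46*143 + f(T(2, 3)) = -46*143 - (3 - 1*2*3)/12 = -6578 - (3 - 6)/12 = -6578 - 1/12*(-3) = -6578 + ¼ = -26311/4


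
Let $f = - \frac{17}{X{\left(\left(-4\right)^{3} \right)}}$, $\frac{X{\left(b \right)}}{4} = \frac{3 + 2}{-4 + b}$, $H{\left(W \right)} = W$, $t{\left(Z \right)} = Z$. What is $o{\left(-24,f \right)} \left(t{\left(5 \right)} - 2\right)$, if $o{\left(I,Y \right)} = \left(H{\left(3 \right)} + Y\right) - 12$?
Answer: $\frac{732}{5} \approx 146.4$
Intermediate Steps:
$X{\left(b \right)} = \frac{20}{-4 + b}$ ($X{\left(b \right)} = 4 \frac{3 + 2}{-4 + b} = 4 \frac{5}{-4 + b} = \frac{20}{-4 + b}$)
$f = \frac{289}{5}$ ($f = - \frac{17}{20 \frac{1}{-4 + \left(-4\right)^{3}}} = - \frac{17}{20 \frac{1}{-4 - 64}} = - \frac{17}{20 \frac{1}{-68}} = - \frac{17}{20 \left(- \frac{1}{68}\right)} = - \frac{17}{- \frac{5}{17}} = \left(-17\right) \left(- \frac{17}{5}\right) = \frac{289}{5} \approx 57.8$)
$o{\left(I,Y \right)} = -9 + Y$ ($o{\left(I,Y \right)} = \left(3 + Y\right) - 12 = -9 + Y$)
$o{\left(-24,f \right)} \left(t{\left(5 \right)} - 2\right) = \left(-9 + \frac{289}{5}\right) \left(5 - 2\right) = \frac{244 \left(5 - 2\right)}{5} = \frac{244}{5} \cdot 3 = \frac{732}{5}$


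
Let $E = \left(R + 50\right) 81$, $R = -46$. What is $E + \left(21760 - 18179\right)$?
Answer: $3905$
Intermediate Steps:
$E = 324$ ($E = \left(-46 + 50\right) 81 = 4 \cdot 81 = 324$)
$E + \left(21760 - 18179\right) = 324 + \left(21760 - 18179\right) = 324 + 3581 = 3905$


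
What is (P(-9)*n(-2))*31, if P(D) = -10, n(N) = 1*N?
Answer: 620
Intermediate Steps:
n(N) = N
(P(-9)*n(-2))*31 = -10*(-2)*31 = 20*31 = 620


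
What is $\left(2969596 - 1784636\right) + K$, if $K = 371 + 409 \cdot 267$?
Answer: $1294534$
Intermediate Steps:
$K = 109574$ ($K = 371 + 109203 = 109574$)
$\left(2969596 - 1784636\right) + K = \left(2969596 - 1784636\right) + 109574 = 1184960 + 109574 = 1294534$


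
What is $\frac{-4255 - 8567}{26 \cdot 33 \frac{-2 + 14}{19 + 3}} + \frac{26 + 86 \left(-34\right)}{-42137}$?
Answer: $- \frac{89820725}{3286686} \approx -27.329$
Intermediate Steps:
$\frac{-4255 - 8567}{26 \cdot 33 \frac{-2 + 14}{19 + 3}} + \frac{26 + 86 \left(-34\right)}{-42137} = \frac{-4255 - 8567}{858 \cdot \frac{12}{22}} + \left(26 - 2924\right) \left(- \frac{1}{42137}\right) = - \frac{12822}{858 \cdot 12 \cdot \frac{1}{22}} - - \frac{2898}{42137} = - \frac{12822}{858 \cdot \frac{6}{11}} + \frac{2898}{42137} = - \frac{12822}{468} + \frac{2898}{42137} = \left(-12822\right) \frac{1}{468} + \frac{2898}{42137} = - \frac{2137}{78} + \frac{2898}{42137} = - \frac{89820725}{3286686}$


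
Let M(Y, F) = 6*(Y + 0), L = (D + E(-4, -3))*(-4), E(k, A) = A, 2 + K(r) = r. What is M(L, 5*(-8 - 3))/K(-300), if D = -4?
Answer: -84/151 ≈ -0.55629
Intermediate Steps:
K(r) = -2 + r
L = 28 (L = (-4 - 3)*(-4) = -7*(-4) = 28)
M(Y, F) = 6*Y
M(L, 5*(-8 - 3))/K(-300) = (6*28)/(-2 - 300) = 168/(-302) = 168*(-1/302) = -84/151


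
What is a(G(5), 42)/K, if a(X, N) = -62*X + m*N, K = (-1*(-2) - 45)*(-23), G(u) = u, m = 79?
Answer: 3008/989 ≈ 3.0415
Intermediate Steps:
K = 989 (K = (2 - 45)*(-23) = -43*(-23) = 989)
a(X, N) = -62*X + 79*N
a(G(5), 42)/K = (-62*5 + 79*42)/989 = (-310 + 3318)*(1/989) = 3008*(1/989) = 3008/989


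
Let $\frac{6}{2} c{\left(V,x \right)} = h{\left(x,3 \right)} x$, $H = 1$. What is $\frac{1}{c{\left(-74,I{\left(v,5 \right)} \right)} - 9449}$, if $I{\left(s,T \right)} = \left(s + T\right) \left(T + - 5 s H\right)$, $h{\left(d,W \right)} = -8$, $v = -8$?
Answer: $- \frac{1}{9089} \approx -0.00011002$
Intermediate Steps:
$I{\left(s,T \right)} = \left(T + s\right) \left(T - 5 s\right)$ ($I{\left(s,T \right)} = \left(s + T\right) \left(T + - 5 s 1\right) = \left(T + s\right) \left(T - 5 s\right)$)
$c{\left(V,x \right)} = - \frac{8 x}{3}$ ($c{\left(V,x \right)} = \frac{\left(-8\right) x}{3} = - \frac{8 x}{3}$)
$\frac{1}{c{\left(-74,I{\left(v,5 \right)} \right)} - 9449} = \frac{1}{- \frac{8 \left(5^{2} - 5 \left(-8\right)^{2} - 20 \left(-8\right)\right)}{3} - 9449} = \frac{1}{- \frac{8 \left(25 - 320 + 160\right)}{3} - 9449} = \frac{1}{\left(- \frac{8}{3}\right) \left(-135\right) - 9449} = \frac{1}{360 - 9449} = \frac{1}{-9089} = - \frac{1}{9089}$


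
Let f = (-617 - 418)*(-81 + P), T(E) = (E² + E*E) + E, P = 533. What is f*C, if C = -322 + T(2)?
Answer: 145959840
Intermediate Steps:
T(E) = E + 2*E² (T(E) = (E² + E²) + E = 2*E² + E = E + 2*E²)
C = -312 (C = -322 + 2*(1 + 2*2) = -322 + 2*(1 + 4) = -322 + 2*5 = -322 + 10 = -312)
f = -467820 (f = (-617 - 418)*(-81 + 533) = -1035*452 = -467820)
f*C = -467820*(-312) = 145959840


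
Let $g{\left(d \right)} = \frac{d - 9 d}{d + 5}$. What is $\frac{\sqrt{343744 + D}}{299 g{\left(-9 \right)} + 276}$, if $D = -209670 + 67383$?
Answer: $- \frac{\sqrt{201457}}{5106} \approx -0.087904$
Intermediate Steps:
$D = -142287$
$g{\left(d \right)} = - \frac{8 d}{5 + d}$ ($g{\left(d \right)} = \frac{\left(-8\right) d}{5 + d} = - \frac{8 d}{5 + d}$)
$\frac{\sqrt{343744 + D}}{299 g{\left(-9 \right)} + 276} = \frac{\sqrt{343744 - 142287}}{299 \left(\left(-8\right) \left(-9\right) \frac{1}{5 - 9}\right) + 276} = \frac{\sqrt{201457}}{299 \left(\left(-8\right) \left(-9\right) \frac{1}{-4}\right) + 276} = \frac{\sqrt{201457}}{299 \left(\left(-8\right) \left(-9\right) \left(- \frac{1}{4}\right)\right) + 276} = \frac{\sqrt{201457}}{299 \left(-18\right) + 276} = \frac{\sqrt{201457}}{-5382 + 276} = \frac{\sqrt{201457}}{-5106} = \sqrt{201457} \left(- \frac{1}{5106}\right) = - \frac{\sqrt{201457}}{5106}$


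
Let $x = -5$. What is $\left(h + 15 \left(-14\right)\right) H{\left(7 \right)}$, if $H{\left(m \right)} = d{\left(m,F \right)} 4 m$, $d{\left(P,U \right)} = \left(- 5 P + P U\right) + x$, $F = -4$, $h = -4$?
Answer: $407456$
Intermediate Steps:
$d{\left(P,U \right)} = -5 - 5 P + P U$ ($d{\left(P,U \right)} = \left(- 5 P + P U\right) - 5 = -5 - 5 P + P U$)
$H{\left(m \right)} = m \left(-20 - 36 m\right)$ ($H{\left(m \right)} = \left(-5 - 5 m + m \left(-4\right)\right) 4 m = \left(-5 - 5 m - 4 m\right) 4 m = \left(-5 - 9 m\right) 4 m = \left(-20 - 36 m\right) m = m \left(-20 - 36 m\right)$)
$\left(h + 15 \left(-14\right)\right) H{\left(7 \right)} = \left(-4 + 15 \left(-14\right)\right) \left(\left(-4\right) 7 \left(5 + 9 \cdot 7\right)\right) = \left(-4 - 210\right) \left(\left(-4\right) 7 \left(5 + 63\right)\right) = - 214 \left(\left(-4\right) 7 \cdot 68\right) = \left(-214\right) \left(-1904\right) = 407456$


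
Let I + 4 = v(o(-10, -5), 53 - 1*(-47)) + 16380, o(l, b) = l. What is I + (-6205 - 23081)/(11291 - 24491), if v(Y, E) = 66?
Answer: 36177281/2200 ≈ 16444.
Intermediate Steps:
I = 16442 (I = -4 + (66 + 16380) = -4 + 16446 = 16442)
I + (-6205 - 23081)/(11291 - 24491) = 16442 + (-6205 - 23081)/(11291 - 24491) = 16442 - 29286/(-13200) = 16442 - 29286*(-1/13200) = 16442 + 4881/2200 = 36177281/2200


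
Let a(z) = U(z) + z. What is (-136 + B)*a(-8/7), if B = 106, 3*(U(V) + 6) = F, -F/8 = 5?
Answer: 4300/7 ≈ 614.29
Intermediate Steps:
F = -40 (F = -8*5 = -40)
U(V) = -58/3 (U(V) = -6 + (⅓)*(-40) = -6 - 40/3 = -58/3)
a(z) = -58/3 + z
(-136 + B)*a(-8/7) = (-136 + 106)*(-58/3 - 8/7) = -30*(-58/3 - 8*⅐) = -30*(-58/3 - 8/7) = -30*(-430/21) = 4300/7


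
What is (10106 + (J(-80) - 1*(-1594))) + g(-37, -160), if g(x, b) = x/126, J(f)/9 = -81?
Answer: 1382309/126 ≈ 10971.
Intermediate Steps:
J(f) = -729 (J(f) = 9*(-81) = -729)
g(x, b) = x/126 (g(x, b) = x*(1/126) = x/126)
(10106 + (J(-80) - 1*(-1594))) + g(-37, -160) = (10106 + (-729 - 1*(-1594))) + (1/126)*(-37) = (10106 + (-729 + 1594)) - 37/126 = (10106 + 865) - 37/126 = 10971 - 37/126 = 1382309/126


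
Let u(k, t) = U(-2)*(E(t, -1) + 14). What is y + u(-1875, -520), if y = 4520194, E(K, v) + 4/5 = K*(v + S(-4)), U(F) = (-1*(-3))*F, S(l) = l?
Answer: 22522574/5 ≈ 4.5045e+6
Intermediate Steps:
U(F) = 3*F
E(K, v) = -⅘ + K*(-4 + v) (E(K, v) = -⅘ + K*(v - 4) = -⅘ + K*(-4 + v))
u(k, t) = -396/5 + 30*t (u(k, t) = (3*(-2))*((-⅘ - 4*t + t*(-1)) + 14) = -6*((-⅘ - 4*t - t) + 14) = -6*((-⅘ - 5*t) + 14) = -6*(66/5 - 5*t) = -396/5 + 30*t)
y + u(-1875, -520) = 4520194 + (-396/5 + 30*(-520)) = 4520194 + (-396/5 - 15600) = 4520194 - 78396/5 = 22522574/5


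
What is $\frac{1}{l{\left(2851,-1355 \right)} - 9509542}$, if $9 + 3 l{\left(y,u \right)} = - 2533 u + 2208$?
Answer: $- \frac{3}{25094212} \approx -1.1955 \cdot 10^{-7}$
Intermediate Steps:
$l{\left(y,u \right)} = 733 - \frac{2533 u}{3}$ ($l{\left(y,u \right)} = -3 + \frac{- 2533 u + 2208}{3} = -3 + \frac{2208 - 2533 u}{3} = -3 - \left(-736 + \frac{2533 u}{3}\right) = 733 - \frac{2533 u}{3}$)
$\frac{1}{l{\left(2851,-1355 \right)} - 9509542} = \frac{1}{\left(733 - - \frac{3432215}{3}\right) - 9509542} = \frac{1}{\left(733 + \frac{3432215}{3}\right) - 9509542} = \frac{1}{\frac{3434414}{3} - 9509542} = \frac{1}{- \frac{25094212}{3}} = - \frac{3}{25094212}$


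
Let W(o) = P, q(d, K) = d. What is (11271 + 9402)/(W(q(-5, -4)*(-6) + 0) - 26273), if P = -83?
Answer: -20673/26356 ≈ -0.78438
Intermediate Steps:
W(o) = -83
(11271 + 9402)/(W(q(-5, -4)*(-6) + 0) - 26273) = (11271 + 9402)/(-83 - 26273) = 20673/(-26356) = 20673*(-1/26356) = -20673/26356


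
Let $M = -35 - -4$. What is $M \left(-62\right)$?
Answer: $1922$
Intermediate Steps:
$M = -31$ ($M = -35 + 4 = -31$)
$M \left(-62\right) = \left(-31\right) \left(-62\right) = 1922$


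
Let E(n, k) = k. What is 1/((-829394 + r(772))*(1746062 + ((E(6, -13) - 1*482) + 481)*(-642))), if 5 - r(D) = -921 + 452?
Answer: -1/1454796046000 ≈ -6.8738e-13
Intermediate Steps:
r(D) = 474 (r(D) = 5 - (-921 + 452) = 5 - 1*(-469) = 5 + 469 = 474)
1/((-829394 + r(772))*(1746062 + ((E(6, -13) - 1*482) + 481)*(-642))) = 1/((-829394 + 474)*(1746062 + ((-13 - 1*482) + 481)*(-642))) = 1/(-828920*(1746062 + ((-13 - 482) + 481)*(-642))) = 1/(-828920*(1746062 + (-495 + 481)*(-642))) = 1/(-828920*(1746062 - 14*(-642))) = 1/(-828920*(1746062 + 8988)) = 1/(-828920*1755050) = 1/(-1454796046000) = -1/1454796046000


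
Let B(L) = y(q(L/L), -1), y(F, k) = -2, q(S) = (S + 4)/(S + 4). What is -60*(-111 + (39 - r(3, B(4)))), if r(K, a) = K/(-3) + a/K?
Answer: 4220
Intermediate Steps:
q(S) = 1 (q(S) = (4 + S)/(4 + S) = 1)
B(L) = -2
r(K, a) = -K/3 + a/K (r(K, a) = K*(-⅓) + a/K = -K/3 + a/K)
-60*(-111 + (39 - r(3, B(4)))) = -60*(-111 + (39 - (-⅓*3 - 2/3))) = -60*(-111 + (39 - (-1 - 2*⅓))) = -60*(-111 + (39 - (-1 - ⅔))) = -60*(-111 + (39 - 1*(-5/3))) = -60*(-111 + (39 + 5/3)) = -60*(-111 + 122/3) = -60*(-211/3) = 4220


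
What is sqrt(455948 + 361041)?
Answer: sqrt(816989) ≈ 903.87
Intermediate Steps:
sqrt(455948 + 361041) = sqrt(816989)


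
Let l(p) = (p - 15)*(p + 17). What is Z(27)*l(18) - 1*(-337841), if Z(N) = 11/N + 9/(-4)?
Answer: 12155311/36 ≈ 3.3765e+5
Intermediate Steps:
Z(N) = -9/4 + 11/N (Z(N) = 11/N + 9*(-¼) = 11/N - 9/4 = -9/4 + 11/N)
l(p) = (-15 + p)*(17 + p)
Z(27)*l(18) - 1*(-337841) = (-9/4 + 11/27)*(-255 + 18² + 2*18) - 1*(-337841) = (-9/4 + 11*(1/27))*(-255 + 324 + 36) + 337841 = (-9/4 + 11/27)*105 + 337841 = -199/108*105 + 337841 = -6965/36 + 337841 = 12155311/36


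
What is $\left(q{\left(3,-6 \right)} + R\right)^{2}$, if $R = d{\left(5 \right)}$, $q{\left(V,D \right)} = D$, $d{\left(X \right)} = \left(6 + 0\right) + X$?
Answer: $25$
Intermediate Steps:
$d{\left(X \right)} = 6 + X$
$R = 11$ ($R = 6 + 5 = 11$)
$\left(q{\left(3,-6 \right)} + R\right)^{2} = \left(-6 + 11\right)^{2} = 5^{2} = 25$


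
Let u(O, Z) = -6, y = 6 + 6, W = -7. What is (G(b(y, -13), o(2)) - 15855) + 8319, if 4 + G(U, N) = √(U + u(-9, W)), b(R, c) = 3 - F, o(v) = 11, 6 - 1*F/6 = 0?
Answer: -7540 + I*√39 ≈ -7540.0 + 6.245*I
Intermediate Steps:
F = 36 (F = 36 - 6*0 = 36 + 0 = 36)
y = 12
b(R, c) = -33 (b(R, c) = 3 - 1*36 = 3 - 36 = -33)
G(U, N) = -4 + √(-6 + U) (G(U, N) = -4 + √(U - 6) = -4 + √(-6 + U))
(G(b(y, -13), o(2)) - 15855) + 8319 = ((-4 + √(-6 - 33)) - 15855) + 8319 = ((-4 + √(-39)) - 15855) + 8319 = ((-4 + I*√39) - 15855) + 8319 = (-15859 + I*√39) + 8319 = -7540 + I*√39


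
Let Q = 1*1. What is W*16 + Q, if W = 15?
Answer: 241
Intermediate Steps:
Q = 1
W*16 + Q = 15*16 + 1 = 240 + 1 = 241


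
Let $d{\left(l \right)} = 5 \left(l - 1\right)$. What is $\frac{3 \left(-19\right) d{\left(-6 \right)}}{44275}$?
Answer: $\frac{57}{1265} \approx 0.045059$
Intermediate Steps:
$d{\left(l \right)} = -5 + 5 l$ ($d{\left(l \right)} = 5 \left(-1 + l\right) = -5 + 5 l$)
$\frac{3 \left(-19\right) d{\left(-6 \right)}}{44275} = \frac{3 \left(-19\right) \left(-5 + 5 \left(-6\right)\right)}{44275} = - 57 \left(-5 - 30\right) \frac{1}{44275} = \left(-57\right) \left(-35\right) \frac{1}{44275} = 1995 \cdot \frac{1}{44275} = \frac{57}{1265}$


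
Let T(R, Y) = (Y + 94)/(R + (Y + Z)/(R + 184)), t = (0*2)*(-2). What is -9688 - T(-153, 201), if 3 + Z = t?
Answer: -8804563/909 ≈ -9686.0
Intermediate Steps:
t = 0 (t = 0*(-2) = 0)
Z = -3 (Z = -3 + 0 = -3)
T(R, Y) = (94 + Y)/(R + (-3 + Y)/(184 + R)) (T(R, Y) = (Y + 94)/(R + (Y - 3)/(R + 184)) = (94 + Y)/(R + (-3 + Y)/(184 + R)))
-9688 - T(-153, 201) = -9688 - (17296 + 94*(-153) + 184*201 - 153*201)/(-3 + 201 + (-153)² + 184*(-153)) = -9688 - (17296 - 14382 + 36984 - 30753)/(-3 + 201 + 23409 - 28152) = -9688 - 9145/(-4545) = -9688 - (-1)*9145/4545 = -9688 - 1*(-1829/909) = -9688 + 1829/909 = -8804563/909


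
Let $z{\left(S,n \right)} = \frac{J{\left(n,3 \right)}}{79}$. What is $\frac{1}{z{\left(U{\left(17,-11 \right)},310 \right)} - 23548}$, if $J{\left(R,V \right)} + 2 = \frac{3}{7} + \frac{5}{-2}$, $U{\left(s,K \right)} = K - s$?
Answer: $- \frac{1106}{26044145} \approx -4.2466 \cdot 10^{-5}$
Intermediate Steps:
$J{\left(R,V \right)} = - \frac{57}{14}$ ($J{\left(R,V \right)} = -2 + \left(\frac{3}{7} + \frac{5}{-2}\right) = -2 + \left(3 \cdot \frac{1}{7} + 5 \left(- \frac{1}{2}\right)\right) = -2 + \left(\frac{3}{7} - \frac{5}{2}\right) = -2 - \frac{29}{14} = - \frac{57}{14}$)
$z{\left(S,n \right)} = - \frac{57}{1106}$ ($z{\left(S,n \right)} = - \frac{57}{14 \cdot 79} = \left(- \frac{57}{14}\right) \frac{1}{79} = - \frac{57}{1106}$)
$\frac{1}{z{\left(U{\left(17,-11 \right)},310 \right)} - 23548} = \frac{1}{- \frac{57}{1106} - 23548} = \frac{1}{- \frac{26044145}{1106}} = - \frac{1106}{26044145}$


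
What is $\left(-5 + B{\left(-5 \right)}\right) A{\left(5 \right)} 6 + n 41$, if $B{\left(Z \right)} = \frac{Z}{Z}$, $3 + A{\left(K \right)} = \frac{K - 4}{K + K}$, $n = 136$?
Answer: $\frac{28228}{5} \approx 5645.6$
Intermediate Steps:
$A{\left(K \right)} = -3 + \frac{-4 + K}{2 K}$ ($A{\left(K \right)} = -3 + \frac{K - 4}{K + K} = -3 + \frac{-4 + K}{2 K}$)
$B{\left(Z \right)} = 1$
$\left(-5 + B{\left(-5 \right)}\right) A{\left(5 \right)} 6 + n 41 = \left(-5 + 1\right) \left(- \frac{5}{2} - \frac{2}{5}\right) 6 + 136 \cdot 41 = - 4 \left(- \frac{5}{2} - \frac{2}{5}\right) 6 + 5576 = \left(-4\right) \left(- \frac{29}{10}\right) 6 + 5576 = \frac{58}{5} \cdot 6 + 5576 = \frac{348}{5} + 5576 = \frac{28228}{5}$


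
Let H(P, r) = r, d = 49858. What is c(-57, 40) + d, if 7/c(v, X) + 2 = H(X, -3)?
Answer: 249283/5 ≈ 49857.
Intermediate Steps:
c(v, X) = -7/5 (c(v, X) = 7/(-2 - 3) = 7/(-5) = 7*(-⅕) = -7/5)
c(-57, 40) + d = -7/5 + 49858 = 249283/5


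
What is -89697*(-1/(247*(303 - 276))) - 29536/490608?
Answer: 101409931/7573761 ≈ 13.390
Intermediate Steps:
-89697*(-1/(247*(303 - 276))) - 29536/490608 = -89697/(27*(-247)) - 29536*1/490608 = -89697/(-6669) - 1846/30663 = -89697*(-1/6669) - 1846/30663 = 29899/2223 - 1846/30663 = 101409931/7573761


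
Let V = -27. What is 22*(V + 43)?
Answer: 352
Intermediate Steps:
22*(V + 43) = 22*(-27 + 43) = 22*16 = 352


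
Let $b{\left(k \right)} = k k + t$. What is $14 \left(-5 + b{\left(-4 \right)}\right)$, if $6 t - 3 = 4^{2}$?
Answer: $\frac{595}{3} \approx 198.33$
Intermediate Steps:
$t = \frac{19}{6}$ ($t = \frac{1}{2} + \frac{4^{2}}{6} = \frac{1}{2} + \frac{1}{6} \cdot 16 = \frac{1}{2} + \frac{8}{3} = \frac{19}{6} \approx 3.1667$)
$b{\left(k \right)} = \frac{19}{6} + k^{2}$ ($b{\left(k \right)} = k k + \frac{19}{6} = k^{2} + \frac{19}{6} = \frac{19}{6} + k^{2}$)
$14 \left(-5 + b{\left(-4 \right)}\right) = 14 \left(-5 + \left(\frac{19}{6} + \left(-4\right)^{2}\right)\right) = 14 \left(-5 + \left(\frac{19}{6} + 16\right)\right) = 14 \left(-5 + \frac{115}{6}\right) = 14 \cdot \frac{85}{6} = \frac{595}{3}$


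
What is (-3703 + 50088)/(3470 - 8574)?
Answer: -46385/5104 ≈ -9.0880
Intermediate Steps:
(-3703 + 50088)/(3470 - 8574) = 46385/(-5104) = 46385*(-1/5104) = -46385/5104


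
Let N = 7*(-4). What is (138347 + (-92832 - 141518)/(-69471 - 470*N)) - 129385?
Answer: 504893532/56311 ≈ 8966.2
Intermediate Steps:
N = -28
(138347 + (-92832 - 141518)/(-69471 - 470*N)) - 129385 = (138347 + (-92832 - 141518)/(-69471 - 470*(-28))) - 129385 = (138347 - 234350/(-69471 + 13160)) - 129385 = (138347 - 234350/(-56311)) - 129385 = (138347 - 234350*(-1/56311)) - 129385 = (138347 + 234350/56311) - 129385 = 7790692267/56311 - 129385 = 504893532/56311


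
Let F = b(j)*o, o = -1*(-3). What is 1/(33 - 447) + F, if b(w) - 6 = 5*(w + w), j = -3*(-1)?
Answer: 44711/414 ≈ 108.00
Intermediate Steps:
j = 3
b(w) = 6 + 10*w (b(w) = 6 + 5*(w + w) = 6 + 5*(2*w) = 6 + 10*w)
o = 3
F = 108 (F = (6 + 10*3)*3 = (6 + 30)*3 = 36*3 = 108)
1/(33 - 447) + F = 1/(33 - 447) + 108 = 1/(-414) + 108 = -1/414 + 108 = 44711/414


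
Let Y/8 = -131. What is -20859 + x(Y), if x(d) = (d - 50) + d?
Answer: -23005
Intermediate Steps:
Y = -1048 (Y = 8*(-131) = -1048)
x(d) = -50 + 2*d (x(d) = (-50 + d) + d = -50 + 2*d)
-20859 + x(Y) = -20859 + (-50 + 2*(-1048)) = -20859 + (-50 - 2096) = -20859 - 2146 = -23005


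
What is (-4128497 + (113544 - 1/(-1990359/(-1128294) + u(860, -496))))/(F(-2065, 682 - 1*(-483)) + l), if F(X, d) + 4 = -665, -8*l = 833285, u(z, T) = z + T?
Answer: 1472825284757928/38455175486875 ≈ 38.300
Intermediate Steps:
u(z, T) = T + z
l = -833285/8 (l = -⅛*833285 = -833285/8 ≈ -1.0416e+5)
F(X, d) = -669 (F(X, d) = -4 - 665 = -669)
(-4128497 + (113544 - 1/(-1990359/(-1128294) + u(860, -496))))/(F(-2065, 682 - 1*(-483)) + l) = (-4128497 + (113544 - 1/(-1990359/(-1128294) + (-496 + 860))))/(-669 - 833285/8) = (-4128497 + (113544 - 1/(-1990359*(-1/1128294) + 364)))/(-838637/8) = (-4128497 + (113544 - 1/(221151/125366 + 364)))*(-8/838637) = (-4128497 + (113544 - 1/45854375/125366))*(-8/838637) = (-4128497 + (113544 - 1*125366/45854375))*(-8/838637) = (-4128497 + (113544 - 125366/45854375))*(-8/838637) = (-4128497 + 5206489029634/45854375)*(-8/838637) = -184103160594741/45854375*(-8/838637) = 1472825284757928/38455175486875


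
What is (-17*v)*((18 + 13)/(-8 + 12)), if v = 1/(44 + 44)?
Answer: -527/352 ≈ -1.4972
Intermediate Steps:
v = 1/88 ≈ 0.011364
(-17*v)*((18 + 13)/(-8 + 12)) = (-17*1/88)*((18 + 13)/(-8 + 12)) = -527/(88*4) = -17/88*31/4 = -527/352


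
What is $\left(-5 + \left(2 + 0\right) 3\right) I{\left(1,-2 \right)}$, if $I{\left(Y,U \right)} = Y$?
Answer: $1$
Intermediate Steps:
$\left(-5 + \left(2 + 0\right) 3\right) I{\left(1,-2 \right)} = \left(-5 + \left(2 + 0\right) 3\right) 1 = \left(-5 + 2 \cdot 3\right) 1 = \left(-5 + 6\right) 1 = 1 \cdot 1 = 1$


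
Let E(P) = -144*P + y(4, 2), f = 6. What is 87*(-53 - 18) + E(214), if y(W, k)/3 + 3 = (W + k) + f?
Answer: -36966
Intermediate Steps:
y(W, k) = 9 + 3*W + 3*k (y(W, k) = -9 + 3*((W + k) + 6) = -9 + 3*(6 + W + k) = -9 + (18 + 3*W + 3*k) = 9 + 3*W + 3*k)
E(P) = 27 - 144*P (E(P) = -144*P + (9 + 3*4 + 3*2) = -144*P + (9 + 12 + 6) = -144*P + 27 = 27 - 144*P)
87*(-53 - 18) + E(214) = 87*(-53 - 18) + (27 - 144*214) = 87*(-71) + (27 - 30816) = -6177 - 30789 = -36966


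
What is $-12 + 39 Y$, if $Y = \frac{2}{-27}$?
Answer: $- \frac{134}{9} \approx -14.889$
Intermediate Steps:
$Y = - \frac{2}{27}$ ($Y = 2 \left(- \frac{1}{27}\right) = - \frac{2}{27} \approx -0.074074$)
$-12 + 39 Y = -12 + 39 \left(- \frac{2}{27}\right) = -12 - \frac{26}{9} = - \frac{134}{9}$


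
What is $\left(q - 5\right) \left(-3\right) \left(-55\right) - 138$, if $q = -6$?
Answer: $-1953$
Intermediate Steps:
$\left(q - 5\right) \left(-3\right) \left(-55\right) - 138 = \left(-6 - 5\right) \left(-3\right) \left(-55\right) - 138 = \left(-11\right) \left(-3\right) \left(-55\right) - 138 = 33 \left(-55\right) - 138 = -1815 - 138 = -1953$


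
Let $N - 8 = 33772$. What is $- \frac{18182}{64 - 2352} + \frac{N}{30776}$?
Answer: $\frac{39803617}{4400968} \approx 9.0443$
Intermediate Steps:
$N = 33780$ ($N = 8 + 33772 = 33780$)
$- \frac{18182}{64 - 2352} + \frac{N}{30776} = - \frac{18182}{64 - 2352} + \frac{33780}{30776} = - \frac{18182}{64 - 2352} + 33780 \cdot \frac{1}{30776} = - \frac{18182}{-2288} + \frac{8445}{7694} = \left(-18182\right) \left(- \frac{1}{2288}\right) + \frac{8445}{7694} = \frac{9091}{1144} + \frac{8445}{7694} = \frac{39803617}{4400968}$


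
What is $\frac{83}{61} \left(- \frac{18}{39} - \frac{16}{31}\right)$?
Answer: $- \frac{32702}{24583} \approx -1.3303$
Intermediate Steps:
$\frac{83}{61} \left(- \frac{18}{39} - \frac{16}{31}\right) = 83 \cdot \frac{1}{61} \left(\left(-18\right) \frac{1}{39} - \frac{16}{31}\right) = \frac{83 \left(- \frac{6}{13} - \frac{16}{31}\right)}{61} = \frac{83}{61} \left(- \frac{394}{403}\right) = - \frac{32702}{24583}$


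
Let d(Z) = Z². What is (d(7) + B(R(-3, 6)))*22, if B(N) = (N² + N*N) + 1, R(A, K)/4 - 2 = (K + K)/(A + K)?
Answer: 26444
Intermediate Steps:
R(A, K) = 8 + 8*K/(A + K) (R(A, K) = 8 + 4*((K + K)/(A + K)) = 8 + 4*((2*K)/(A + K)) = 8 + 4*(2*K/(A + K)) = 8 + 8*K/(A + K))
B(N) = 1 + 2*N² (B(N) = (N² + N²) + 1 = 2*N² + 1 = 1 + 2*N²)
(d(7) + B(R(-3, 6)))*22 = (7² + (1 + 2*(8*(-3 + 2*6)/(-3 + 6))²))*22 = (49 + (1 + 2*(8*(-3 + 12)/3)²))*22 = (49 + (1 + 2*(8*(⅓)*9)²))*22 = (49 + (1 + 2*24²))*22 = (49 + (1 + 2*576))*22 = (49 + (1 + 1152))*22 = (49 + 1153)*22 = 1202*22 = 26444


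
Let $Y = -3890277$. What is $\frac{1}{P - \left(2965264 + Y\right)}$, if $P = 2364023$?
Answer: $\frac{1}{3289036} \approx 3.0404 \cdot 10^{-7}$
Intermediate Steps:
$\frac{1}{P - \left(2965264 + Y\right)} = \frac{1}{2364023 - -925013} = \frac{1}{2364023 + \left(-2965264 + 3890277\right)} = \frac{1}{2364023 + 925013} = \frac{1}{3289036}$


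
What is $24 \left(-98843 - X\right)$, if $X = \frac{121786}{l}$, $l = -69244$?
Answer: $- \frac{5866425348}{2473} \approx -2.3722 \cdot 10^{6}$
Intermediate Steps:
$X = - \frac{8699}{4946}$ ($X = \frac{121786}{-69244} = 121786 \left(- \frac{1}{69244}\right) = - \frac{8699}{4946} \approx -1.7588$)
$24 \left(-98843 - X\right) = 24 \left(-98843 - - \frac{8699}{4946}\right) = 24 \left(-98843 + \frac{8699}{4946}\right) = 24 \left(- \frac{488868779}{4946}\right) = - \frac{5866425348}{2473}$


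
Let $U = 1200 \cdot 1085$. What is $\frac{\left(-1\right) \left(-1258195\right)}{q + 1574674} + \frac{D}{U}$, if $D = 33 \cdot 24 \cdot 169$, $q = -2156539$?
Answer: $- \frac{13002403529}{6313235250} \approx -2.0595$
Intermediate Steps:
$D = 133848$ ($D = 792 \cdot 169 = 133848$)
$U = 1302000$
$\frac{\left(-1\right) \left(-1258195\right)}{q + 1574674} + \frac{D}{U} = \frac{\left(-1\right) \left(-1258195\right)}{-2156539 + 1574674} + \frac{133848}{1302000} = \frac{1258195}{-581865} + 133848 \cdot \frac{1}{1302000} = 1258195 \left(- \frac{1}{581865}\right) + \frac{5577}{54250} = - \frac{251639}{116373} + \frac{5577}{54250} = - \frac{13002403529}{6313235250}$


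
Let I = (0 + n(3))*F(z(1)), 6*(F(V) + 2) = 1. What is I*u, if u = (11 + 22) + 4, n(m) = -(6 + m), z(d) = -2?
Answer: 1221/2 ≈ 610.50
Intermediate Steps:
n(m) = -6 - m
F(V) = -11/6 (F(V) = -2 + (⅙)*1 = -2 + ⅙ = -11/6)
I = 33/2 (I = (0 + (-6 - 1*3))*(-11/6) = (0 + (-6 - 3))*(-11/6) = (0 - 9)*(-11/6) = -9*(-11/6) = 33/2 ≈ 16.500)
u = 37 (u = 33 + 4 = 37)
I*u = (33/2)*37 = 1221/2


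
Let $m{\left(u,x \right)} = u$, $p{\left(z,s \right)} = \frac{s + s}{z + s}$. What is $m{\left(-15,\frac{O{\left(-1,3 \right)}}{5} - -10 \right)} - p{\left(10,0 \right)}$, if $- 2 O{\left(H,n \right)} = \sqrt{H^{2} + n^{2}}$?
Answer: $-15$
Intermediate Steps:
$O{\left(H,n \right)} = - \frac{\sqrt{H^{2} + n^{2}}}{2}$
$p{\left(z,s \right)} = \frac{2 s}{s + z}$
$m{\left(-15,\frac{O{\left(-1,3 \right)}}{5} - -10 \right)} - p{\left(10,0 \right)} = -15 - 2 \cdot 0 \frac{1}{0 + 10} = -15 - 2 \cdot 0 \cdot \frac{1}{10} = -15 - 0 = -15 + 0 = -15$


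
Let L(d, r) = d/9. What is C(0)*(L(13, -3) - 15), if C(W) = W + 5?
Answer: -610/9 ≈ -67.778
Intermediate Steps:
C(W) = 5 + W
L(d, r) = d/9 (L(d, r) = d*(1/9) = d/9)
C(0)*(L(13, -3) - 15) = (5 + 0)*((1/9)*13 - 15) = 5*(13/9 - 15) = 5*(-122/9) = -610/9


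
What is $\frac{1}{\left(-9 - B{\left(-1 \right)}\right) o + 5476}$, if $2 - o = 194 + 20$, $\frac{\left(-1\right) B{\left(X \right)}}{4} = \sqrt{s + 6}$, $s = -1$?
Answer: $\frac{923}{6365992} + \frac{53 \sqrt{5}}{3182996} \approx 0.00018222$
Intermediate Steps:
$B{\left(X \right)} = - 4 \sqrt{5}$ ($B{\left(X \right)} = - 4 \sqrt{-1 + 6} = - 4 \sqrt{5}$)
$o = -212$ ($o = 2 - \left(194 + 20\right) = 2 - 214 = -212$)
$\frac{1}{\left(-9 - B{\left(-1 \right)}\right) o + 5476} = \frac{1}{\left(-9 - - 4 \sqrt{5}\right) \left(-212\right) + 5476} = \frac{1}{\left(-9 + 4 \sqrt{5}\right) \left(-212\right) + 5476} = \frac{1}{\left(1908 - 848 \sqrt{5}\right) + 5476} = \frac{1}{7384 - 848 \sqrt{5}}$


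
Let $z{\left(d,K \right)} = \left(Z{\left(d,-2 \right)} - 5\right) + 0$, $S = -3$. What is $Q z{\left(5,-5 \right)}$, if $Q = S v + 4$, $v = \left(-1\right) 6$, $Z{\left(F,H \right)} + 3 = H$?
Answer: $-220$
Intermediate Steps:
$Z{\left(F,H \right)} = -3 + H$
$v = -6$
$Q = 22$ ($Q = \left(-3\right) \left(-6\right) + 4 = 18 + 4 = 22$)
$z{\left(d,K \right)} = -10$ ($z{\left(d,K \right)} = \left(\left(-3 - 2\right) - 5\right) + 0 = \left(-5 - 5\right) + 0 = -10 + 0 = -10$)
$Q z{\left(5,-5 \right)} = 22 \left(-10\right) = -220$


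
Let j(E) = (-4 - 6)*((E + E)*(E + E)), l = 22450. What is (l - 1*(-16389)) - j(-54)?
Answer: 155479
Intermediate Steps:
j(E) = -40*E² (j(E) = -10*2*E*2*E = -40*E²)
(l - 1*(-16389)) - j(-54) = (22450 - 1*(-16389)) - (-40)*(-54)² = (22450 + 16389) - (-40)*2916 = 38839 - 1*(-116640) = 38839 + 116640 = 155479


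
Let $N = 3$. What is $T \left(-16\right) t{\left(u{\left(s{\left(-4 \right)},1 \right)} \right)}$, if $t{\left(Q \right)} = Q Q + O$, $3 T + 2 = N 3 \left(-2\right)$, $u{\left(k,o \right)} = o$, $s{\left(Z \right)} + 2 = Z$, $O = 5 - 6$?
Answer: $0$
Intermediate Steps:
$O = -1$ ($O = 5 - 6 = -1$)
$s{\left(Z \right)} = -2 + Z$
$T = - \frac{20}{3}$ ($T = - \frac{2}{3} + \frac{3 \cdot 3 \left(-2\right)}{3} = - \frac{2}{3} + \frac{3 \left(-6\right)}{3} = - \frac{2}{3} + \frac{1}{3} \left(-18\right) = - \frac{2}{3} - 6 = - \frac{20}{3} \approx -6.6667$)
$t{\left(Q \right)} = -1 + Q^{2}$ ($t{\left(Q \right)} = Q Q - 1 = Q^{2} - 1 = -1 + Q^{2}$)
$T \left(-16\right) t{\left(u{\left(s{\left(-4 \right)},1 \right)} \right)} = \left(- \frac{20}{3}\right) \left(-16\right) \left(-1 + 1^{2}\right) = \frac{320 \left(-1 + 1\right)}{3} = \frac{320}{3} \cdot 0 = 0$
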